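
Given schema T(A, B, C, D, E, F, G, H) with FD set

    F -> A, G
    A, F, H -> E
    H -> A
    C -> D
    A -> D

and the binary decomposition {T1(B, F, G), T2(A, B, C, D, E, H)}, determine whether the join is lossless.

Common attributes: T1 ∩ T2 = {B}.
No dependency enlarges {B}, so (B)⁺ = {B}.
The closure contains neither all of T1 = {B, F, G} nor all of T2 = {A, B, C, D, E, H}, so the common attributes are not a superkey of either fragment. The join is lossy.

No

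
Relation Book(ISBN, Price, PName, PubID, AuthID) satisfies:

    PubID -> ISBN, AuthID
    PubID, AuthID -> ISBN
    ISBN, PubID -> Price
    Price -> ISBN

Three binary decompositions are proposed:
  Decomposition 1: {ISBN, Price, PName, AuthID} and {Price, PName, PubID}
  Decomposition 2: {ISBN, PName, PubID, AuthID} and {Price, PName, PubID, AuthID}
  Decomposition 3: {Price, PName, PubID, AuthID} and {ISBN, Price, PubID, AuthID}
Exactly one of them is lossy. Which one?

Decomposition 1

Decomposition 1: common = {Price, PName}, closure = {ISBN, Price, PName} → lossy.
Decomposition 2: common = {PName, PubID, AuthID}, closure = {ISBN, Price, PName, PubID, AuthID} → lossless.
Decomposition 3: common = {Price, PubID, AuthID}, closure = {ISBN, Price, PubID, AuthID} → lossless.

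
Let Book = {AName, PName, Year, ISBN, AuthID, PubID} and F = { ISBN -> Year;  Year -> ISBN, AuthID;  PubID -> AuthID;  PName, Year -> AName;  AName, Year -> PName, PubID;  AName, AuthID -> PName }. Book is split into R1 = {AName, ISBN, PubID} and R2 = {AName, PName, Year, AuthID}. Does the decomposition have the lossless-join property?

No

Common attributes: R1 ∩ R2 = {AName}.
No dependency enlarges {AName}, so (AName)⁺ = {AName}.
The closure contains neither all of R1 = {AName, ISBN, PubID} nor all of R2 = {AName, PName, Year, AuthID}, so the common attributes are not a superkey of either fragment. The join is lossy.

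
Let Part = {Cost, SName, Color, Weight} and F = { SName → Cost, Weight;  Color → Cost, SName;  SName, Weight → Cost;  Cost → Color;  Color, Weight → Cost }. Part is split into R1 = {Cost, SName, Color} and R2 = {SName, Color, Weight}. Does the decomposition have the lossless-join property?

Yes

Common attributes: R1 ∩ R2 = {SName, Color}.
Closure of {SName, Color}: SName → Cost, Weight applies, adding Cost, Weight. So (SName, Color)⁺ = {Cost, SName, Color, Weight}.
This closure contains every attribute of R1, so R1 ∩ R2 → R1. The join is lossless.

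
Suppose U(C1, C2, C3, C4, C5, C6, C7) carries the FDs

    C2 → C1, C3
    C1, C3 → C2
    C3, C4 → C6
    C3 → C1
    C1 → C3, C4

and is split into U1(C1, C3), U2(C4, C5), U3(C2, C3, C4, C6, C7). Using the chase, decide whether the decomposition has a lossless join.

No

Chase test. Columns are C1, C2, C3, C4, C5, C6, C7; row i has aⱼ where attribute j ∈ Ui, else bᵢⱼ.
Initial tableau (one row per fragment):
  row 1: a1 b12 a3 b14 b15 b16 b17
  row 2: b21 b22 b23 a4 a5 b26 b27
  row 3: b31 a2 a3 a4 b35 a6 a7
Rows 1 and 3 agree on C3; apply C3→C1 and equate their C1 entries.
Rows 1 and 3 agree on C1; apply C1→C3, C4 and equate their C3, C4 entries.
Rows 1 and 3 agree on C1, C3; apply C1, C3→C2 and equate their C2 entries.
Rows 1 and 3 agree on C3, C4; apply C3, C4→C6 and equate their C6 entries.
No row becomes fully distinguished — the join is lossy.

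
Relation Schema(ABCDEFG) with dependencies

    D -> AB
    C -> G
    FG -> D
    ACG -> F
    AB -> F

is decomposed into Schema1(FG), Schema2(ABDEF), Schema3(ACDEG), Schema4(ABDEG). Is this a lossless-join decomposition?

Chase test. Columns are ABCDEFG; row i has aⱼ where attribute j ∈ Schemai, else bᵢⱼ.
Initial tableau (one row per fragment):
  row 1: b11 b12 b13 b14 b15 a6 a7
  row 2: a1 a2 b23 a4 a5 a6 b27
  row 3: a1 b32 a3 a4 a5 b36 a7
  row 4: a1 a2 b43 a4 a5 b46 a7
Rows 2 and 3 agree on D; apply D→AB and equate their AB entries.
Rows 2 and 3 agree on AB; apply AB→F and equate their F entries.
Rows 2 and 4 agree on AB; apply AB→F and equate their F entries.
Rows 1 and 3 agree on FG; apply FG→D and equate their D entries.
Rows 1 and 2 agree on D; apply D→AB and equate their AB entries.
Row 3 is now all distinguished symbols — the join is lossless.

Yes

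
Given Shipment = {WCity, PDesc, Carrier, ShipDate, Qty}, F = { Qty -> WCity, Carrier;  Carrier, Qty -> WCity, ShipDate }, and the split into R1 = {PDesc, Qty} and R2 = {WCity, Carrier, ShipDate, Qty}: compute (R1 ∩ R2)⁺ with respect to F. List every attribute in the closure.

R1 ∩ R2 = {Qty}.
Qty → WCity, Carrier applies, adding WCity, Carrier
Carrier, Qty → WCity, ShipDate applies, adding ShipDate
Closure: {WCity, Carrier, ShipDate, Qty}.

WCity, Carrier, ShipDate, Qty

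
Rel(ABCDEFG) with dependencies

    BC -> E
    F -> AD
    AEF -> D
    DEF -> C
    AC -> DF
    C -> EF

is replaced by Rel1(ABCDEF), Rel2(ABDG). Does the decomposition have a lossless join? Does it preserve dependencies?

Lossless test: (ABD)⁺ = {ABD}, which is a superkey of neither fragment — lossy.
Dependency preservation: every FD's attributes lie within a single fragment, so each can be enforced locally — preserved.

lossy but dependency-preserving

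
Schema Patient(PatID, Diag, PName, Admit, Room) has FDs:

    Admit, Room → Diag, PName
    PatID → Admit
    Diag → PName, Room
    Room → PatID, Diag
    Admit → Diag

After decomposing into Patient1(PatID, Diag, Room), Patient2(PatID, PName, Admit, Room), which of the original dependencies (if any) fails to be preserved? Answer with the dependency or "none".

none

Admit, Room → Diag, PName: restricted closure across fragments reaches Diag, PName.
PatID → Admit lies within Patient2.
Diag → PName, Room: restricted closure across fragments reaches PName, Room.
Room → PatID, Diag lies within Patient1.
Admit → Diag: restricted closure across fragments reaches Diag.
Every dependency is enforceable on the fragments, so the decomposition is dependency-preserving.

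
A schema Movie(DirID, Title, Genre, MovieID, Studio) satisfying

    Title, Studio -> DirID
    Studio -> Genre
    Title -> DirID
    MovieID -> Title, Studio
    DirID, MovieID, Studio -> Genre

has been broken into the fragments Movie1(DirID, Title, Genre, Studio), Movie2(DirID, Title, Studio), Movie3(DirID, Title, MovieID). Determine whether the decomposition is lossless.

No

Chase test. Columns are DirID, Title, Genre, MovieID, Studio; row i has aⱼ where attribute j ∈ Moviei, else bᵢⱼ.
Initial tableau (one row per fragment):
  row 1: a1 a2 a3 b14 a5
  row 2: a1 a2 b23 b24 a5
  row 3: a1 a2 b33 a4 b35
Rows 1 and 2 agree on Studio; apply Studio→Genre and equate their Genre entries.
No row becomes fully distinguished — the join is lossy.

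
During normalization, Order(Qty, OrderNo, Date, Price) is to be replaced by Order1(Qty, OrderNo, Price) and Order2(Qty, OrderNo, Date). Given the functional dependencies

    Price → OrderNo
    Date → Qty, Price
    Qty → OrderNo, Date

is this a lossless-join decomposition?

Yes

Common attributes: Order1 ∩ Order2 = {Qty, OrderNo}.
Closure of {Qty, OrderNo}: Qty → OrderNo, Date applies, adding Date; Date → Qty, Price applies, adding Price. So (Qty, OrderNo)⁺ = {Qty, OrderNo, Date, Price}.
This closure contains every attribute of Order1, so Order1 ∩ Order2 → Order1. The join is lossless.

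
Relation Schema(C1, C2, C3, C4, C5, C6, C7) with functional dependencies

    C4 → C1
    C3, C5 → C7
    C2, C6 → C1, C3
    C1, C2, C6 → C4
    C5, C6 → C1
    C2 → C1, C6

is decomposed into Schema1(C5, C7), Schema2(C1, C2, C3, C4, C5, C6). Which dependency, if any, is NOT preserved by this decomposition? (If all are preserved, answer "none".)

C3, C5 → C7

Check C3, C5 → C7: no single fragment contains all of {C3, C5, C7}, and the restricted closure of {C3, C5} across the fragments never reaches {C7}.
C4 → C1 is preserved.
C2, C6 → C1, C3 is preserved.
C1, C2, C6 → C4 is preserved.
C5, C6 → C1 is preserved.
C2 → C1, C6 is preserved.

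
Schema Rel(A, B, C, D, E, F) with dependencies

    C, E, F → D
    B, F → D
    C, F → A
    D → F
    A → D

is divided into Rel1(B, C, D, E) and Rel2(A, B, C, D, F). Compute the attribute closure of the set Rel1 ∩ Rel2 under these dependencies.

A, B, C, D, F

Rel1 ∩ Rel2 = {B, C, D}.
D → F applies, adding F
C, F → A applies, adding A
Closure: {A, B, C, D, F}.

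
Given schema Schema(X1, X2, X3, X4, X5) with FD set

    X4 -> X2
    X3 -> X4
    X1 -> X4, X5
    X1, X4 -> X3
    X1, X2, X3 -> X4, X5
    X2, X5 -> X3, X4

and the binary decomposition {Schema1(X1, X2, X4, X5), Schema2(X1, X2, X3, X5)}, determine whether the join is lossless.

Yes

Common attributes: Schema1 ∩ Schema2 = {X1, X2, X5}.
Closure of {X1, X2, X5}: X1 → X4, X5 applies, adding X4; X1, X4 → X3 applies, adding X3. So (X1, X2, X5)⁺ = {X1, X2, X3, X4, X5}.
This closure contains every attribute of Schema1, so Schema1 ∩ Schema2 → Schema1. The join is lossless.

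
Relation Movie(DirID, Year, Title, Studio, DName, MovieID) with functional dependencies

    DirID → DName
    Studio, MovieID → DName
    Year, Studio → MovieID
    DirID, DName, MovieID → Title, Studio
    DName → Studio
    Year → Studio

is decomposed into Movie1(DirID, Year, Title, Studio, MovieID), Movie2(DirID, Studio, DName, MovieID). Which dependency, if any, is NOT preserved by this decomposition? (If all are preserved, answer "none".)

none

DirID → DName lies within Movie2.
Studio, MovieID → DName lies within Movie2.
Year, Studio → MovieID lies within Movie1.
DirID, DName, MovieID → Title, Studio: restricted closure across fragments reaches Title, Studio.
DName → Studio lies within Movie2.
Year → Studio lies within Movie1.
Every dependency is enforceable on the fragments, so the decomposition is dependency-preserving.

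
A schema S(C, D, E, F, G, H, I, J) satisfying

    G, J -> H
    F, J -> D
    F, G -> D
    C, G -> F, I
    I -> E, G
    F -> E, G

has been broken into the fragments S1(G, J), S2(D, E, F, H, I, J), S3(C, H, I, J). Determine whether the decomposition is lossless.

No

Chase test. Columns are C, D, E, F, G, H, I, J; row i has aⱼ where attribute j ∈ Si, else bᵢⱼ.
Initial tableau (one row per fragment):
  row 1: b11 b12 b13 b14 a5 b16 b17 a8
  row 2: b21 a2 a3 a4 b25 a6 a7 a8
  row 3: a1 b32 b33 b34 b35 a6 a7 a8
Rows 2 and 3 agree on I; apply I→E, G and equate their E, G entries.
No row becomes fully distinguished — the join is lossy.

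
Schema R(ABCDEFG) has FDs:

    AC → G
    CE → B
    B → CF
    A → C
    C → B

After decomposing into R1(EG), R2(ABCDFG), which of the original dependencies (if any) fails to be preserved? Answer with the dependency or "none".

AC → G lies within R2.
CE → B: restricted closure across fragments reaches B.
B → CF lies within R2.
A → C lies within R2.
C → B lies within R2.
Every dependency is enforceable on the fragments, so the decomposition is dependency-preserving.

none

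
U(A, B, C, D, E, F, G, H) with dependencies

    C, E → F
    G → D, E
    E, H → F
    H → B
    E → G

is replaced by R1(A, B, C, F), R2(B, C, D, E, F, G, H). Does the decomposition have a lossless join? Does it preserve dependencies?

lossy but dependency-preserving

Lossless test: (B, C, F)⁺ = {B, C, F}, which is a superkey of neither fragment — lossy.
Dependency preservation: every FD's attributes lie within a single fragment, so each can be enforced locally — preserved.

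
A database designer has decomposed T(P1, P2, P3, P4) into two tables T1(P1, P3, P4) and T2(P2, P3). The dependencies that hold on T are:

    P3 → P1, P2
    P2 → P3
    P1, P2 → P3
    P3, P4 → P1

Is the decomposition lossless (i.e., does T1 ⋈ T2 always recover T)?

Yes

Common attributes: T1 ∩ T2 = {P3}.
Closure of {P3}: P3 → P1, P2 applies, adding P1, P2. So (P3)⁺ = {P1, P2, P3}.
This closure contains every attribute of T2, so T1 ∩ T2 → T2. The join is lossless.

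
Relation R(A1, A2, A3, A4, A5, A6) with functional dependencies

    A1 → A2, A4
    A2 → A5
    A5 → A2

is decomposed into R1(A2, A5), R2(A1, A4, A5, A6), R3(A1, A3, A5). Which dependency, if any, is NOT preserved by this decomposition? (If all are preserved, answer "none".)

none

A1 → A2, A4: restricted closure across fragments reaches A2, A4.
A2 → A5 lies within R1.
A5 → A2 lies within R1.
Every dependency is enforceable on the fragments, so the decomposition is dependency-preserving.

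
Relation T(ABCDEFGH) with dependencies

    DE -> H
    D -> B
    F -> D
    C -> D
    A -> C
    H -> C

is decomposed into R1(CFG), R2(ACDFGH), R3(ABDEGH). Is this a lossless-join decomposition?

Chase test. Columns are ABCDEFGH; row i has aⱼ where attribute j ∈ Ri, else bᵢⱼ.
Initial tableau (one row per fragment):
  row 1: b11 b12 a3 b14 b15 a6 a7 b18
  row 2: a1 b22 a3 a4 b25 a6 a7 a8
  row 3: a1 a2 b33 a4 a5 b36 a7 a8
Rows 2 and 3 agree on D; apply D→B and equate their B entries.
Rows 1 and 2 agree on F; apply F→D and equate their D entries.
Rows 2 and 3 agree on A; apply A→C and equate their C entries.
Rows 1 and 2 agree on D; apply D→B and equate their B entries.
No row becomes fully distinguished — the join is lossy.

No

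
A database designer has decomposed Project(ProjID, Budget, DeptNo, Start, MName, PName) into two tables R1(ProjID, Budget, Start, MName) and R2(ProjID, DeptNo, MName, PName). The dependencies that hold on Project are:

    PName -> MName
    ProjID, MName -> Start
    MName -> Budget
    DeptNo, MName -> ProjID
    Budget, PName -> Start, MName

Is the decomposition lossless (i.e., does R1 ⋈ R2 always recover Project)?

Yes

Common attributes: R1 ∩ R2 = {ProjID, MName}.
Closure of {ProjID, MName}: ProjID, MName → Start applies, adding Start; MName → Budget applies, adding Budget. So (ProjID, MName)⁺ = {ProjID, Budget, Start, MName}.
This closure contains every attribute of R1, so R1 ∩ R2 → R1. The join is lossless.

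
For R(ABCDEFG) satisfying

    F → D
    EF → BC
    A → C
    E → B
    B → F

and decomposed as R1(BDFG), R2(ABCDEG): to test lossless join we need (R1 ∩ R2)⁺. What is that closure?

R1 ∩ R2 = {BDG}.
B → F applies, adding F
Closure: {BDFG}.

BDFG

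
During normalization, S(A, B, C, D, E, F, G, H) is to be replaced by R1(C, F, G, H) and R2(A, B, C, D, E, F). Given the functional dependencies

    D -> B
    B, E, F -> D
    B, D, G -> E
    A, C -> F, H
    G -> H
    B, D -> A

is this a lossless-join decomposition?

No

Common attributes: R1 ∩ R2 = {C, F}.
No dependency enlarges {C, F}, so (C, F)⁺ = {C, F}.
The closure contains neither all of R1 = {C, F, G, H} nor all of R2 = {A, B, C, D, E, F}, so the common attributes are not a superkey of either fragment. The join is lossy.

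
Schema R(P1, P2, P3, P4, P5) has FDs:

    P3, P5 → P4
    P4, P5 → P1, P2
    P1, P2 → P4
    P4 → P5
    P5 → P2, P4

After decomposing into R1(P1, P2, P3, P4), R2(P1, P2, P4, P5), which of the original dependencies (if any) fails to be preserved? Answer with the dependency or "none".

P3, P5 → P4: restricted closure across fragments reaches P4.
P4, P5 → P1, P2 lies within R2.
P1, P2 → P4 lies within R1.
P4 → P5 lies within R2.
P5 → P2, P4 lies within R2.
Every dependency is enforceable on the fragments, so the decomposition is dependency-preserving.

none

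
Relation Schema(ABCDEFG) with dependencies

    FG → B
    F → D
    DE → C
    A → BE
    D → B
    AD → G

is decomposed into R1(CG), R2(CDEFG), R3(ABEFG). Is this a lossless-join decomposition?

Yes

Chase test. Columns are ABCDEFG; row i has aⱼ where attribute j ∈ Ri, else bᵢⱼ.
Initial tableau (one row per fragment):
  row 1: b11 b12 a3 b14 b15 b16 a7
  row 2: b21 b22 a3 a4 a5 a6 a7
  row 3: a1 a2 b33 b34 a5 a6 a7
Rows 2 and 3 agree on FG; apply FG→B and equate their B entries.
Rows 2 and 3 agree on F; apply F→D and equate their D entries.
Rows 2 and 3 agree on DE; apply DE→C and equate their C entries.
Row 3 is now all distinguished symbols — the join is lossless.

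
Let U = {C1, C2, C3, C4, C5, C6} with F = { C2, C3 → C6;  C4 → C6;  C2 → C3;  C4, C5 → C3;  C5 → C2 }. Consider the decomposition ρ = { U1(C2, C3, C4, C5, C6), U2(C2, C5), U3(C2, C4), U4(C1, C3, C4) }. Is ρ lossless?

No

Chase test. Columns are C1, C2, C3, C4, C5, C6; row i has aⱼ where attribute j ∈ Ui, else bᵢⱼ.
Initial tableau (one row per fragment):
  row 1: b11 a2 a3 a4 a5 a6
  row 2: b21 a2 b23 b24 a5 b26
  row 3: b31 a2 b33 a4 b35 b36
  row 4: a1 b42 a3 a4 b45 b46
Rows 1 and 3 agree on C4; apply C4→C6 and equate their C6 entries.
Rows 1 and 4 agree on C4; apply C4→C6 and equate their C6 entries.
Rows 1 and 2 agree on C2; apply C2→C3 and equate their C3 entries.
Rows 1 and 3 agree on C2; apply C2→C3 and equate their C3 entries.
Rows 1 and 2 agree on C2, C3; apply C2, C3→C6 and equate their C6 entries.
No row becomes fully distinguished — the join is lossy.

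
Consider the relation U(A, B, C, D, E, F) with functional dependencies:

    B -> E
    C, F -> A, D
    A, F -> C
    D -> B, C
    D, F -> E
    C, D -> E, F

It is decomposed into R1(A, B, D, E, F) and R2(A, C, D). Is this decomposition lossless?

Yes

Common attributes: R1 ∩ R2 = {A, D}.
Closure of {A, D}: D → B, C applies, adding B, C; C, D → E, F applies, adding E, F. So (A, D)⁺ = {A, B, C, D, E, F}.
This closure contains every attribute of R1, so R1 ∩ R2 → R1. The join is lossless.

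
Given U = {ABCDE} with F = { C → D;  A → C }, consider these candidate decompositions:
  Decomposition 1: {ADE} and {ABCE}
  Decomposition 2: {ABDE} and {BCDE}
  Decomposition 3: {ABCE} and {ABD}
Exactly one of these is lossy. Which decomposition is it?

Decomposition 2

Decomposition 1: common = {AE}, closure = {ACDE} → lossless.
Decomposition 2: common = {BDE}, closure = {BDE} → lossy.
Decomposition 3: common = {AB}, closure = {ABCD} → lossless.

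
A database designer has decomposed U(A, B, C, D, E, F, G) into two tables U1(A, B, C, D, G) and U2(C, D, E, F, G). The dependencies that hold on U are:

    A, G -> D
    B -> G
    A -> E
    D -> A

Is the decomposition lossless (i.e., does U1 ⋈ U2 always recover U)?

Common attributes: U1 ∩ U2 = {C, D, G}.
Closure of {C, D, G}: D → A applies, adding A; A → E applies, adding E. So (C, D, G)⁺ = {A, C, D, E, G}.
The closure contains neither all of U1 = {A, B, C, D, G} nor all of U2 = {C, D, E, F, G}, so the common attributes are not a superkey of either fragment. The join is lossy.

No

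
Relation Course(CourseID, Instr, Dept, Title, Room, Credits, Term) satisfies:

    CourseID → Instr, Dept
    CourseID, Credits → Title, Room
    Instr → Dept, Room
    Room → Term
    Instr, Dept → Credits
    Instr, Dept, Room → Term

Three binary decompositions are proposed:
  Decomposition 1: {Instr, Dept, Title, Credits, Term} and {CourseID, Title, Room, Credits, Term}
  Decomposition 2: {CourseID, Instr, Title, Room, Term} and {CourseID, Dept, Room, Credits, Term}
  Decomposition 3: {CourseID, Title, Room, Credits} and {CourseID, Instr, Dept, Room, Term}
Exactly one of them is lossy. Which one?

Decomposition 1: common = {Title, Credits, Term}, closure = {Title, Credits, Term} → lossy.
Decomposition 2: common = {CourseID, Room, Term}, closure = {CourseID, Instr, Dept, Title, Room, Credits, Term} → lossless.
Decomposition 3: common = {CourseID, Room}, closure = {CourseID, Instr, Dept, Title, Room, Credits, Term} → lossless.

Decomposition 1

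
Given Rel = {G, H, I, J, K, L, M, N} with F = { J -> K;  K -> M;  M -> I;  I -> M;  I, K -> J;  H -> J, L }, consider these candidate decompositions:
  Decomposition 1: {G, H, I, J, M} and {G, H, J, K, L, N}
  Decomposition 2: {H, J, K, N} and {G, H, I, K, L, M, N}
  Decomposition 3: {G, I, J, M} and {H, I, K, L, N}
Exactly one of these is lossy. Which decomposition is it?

Decomposition 3

Decomposition 1: common = {G, H, J}, closure = {G, H, I, J, K, L, M} → lossless.
Decomposition 2: common = {H, K, N}, closure = {H, I, J, K, L, M, N} → lossless.
Decomposition 3: common = {I}, closure = {I, M} → lossy.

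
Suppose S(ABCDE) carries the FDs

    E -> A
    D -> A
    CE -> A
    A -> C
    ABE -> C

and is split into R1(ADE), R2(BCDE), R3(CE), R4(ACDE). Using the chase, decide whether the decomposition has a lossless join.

Chase test. Columns are ABCDE; row i has aⱼ where attribute j ∈ Ri, else bᵢⱼ.
Initial tableau (one row per fragment):
  row 1: a1 b12 b13 a4 a5
  row 2: b21 a2 a3 a4 a5
  row 3: b31 b32 a3 b34 a5
  row 4: a1 b42 a3 a4 a5
Rows 1 and 2 agree on E; apply E→A and equate their A entries.
Rows 1 and 3 agree on E; apply E→A and equate their A entries.
Rows 1 and 2 agree on A; apply A→C and equate their C entries.
Row 2 is now all distinguished symbols — the join is lossless.

Yes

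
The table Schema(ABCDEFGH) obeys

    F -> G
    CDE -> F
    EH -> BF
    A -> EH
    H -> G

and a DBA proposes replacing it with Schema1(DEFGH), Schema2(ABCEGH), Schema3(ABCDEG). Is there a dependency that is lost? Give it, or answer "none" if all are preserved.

CDE -> F

Check CDE → F: no single fragment contains all of {CDEF}, and the restricted closure of {CDE} across the fragments never reaches {F}.
F → G is preserved.
EH → BF is preserved.
A → EH is preserved.
H → G is preserved.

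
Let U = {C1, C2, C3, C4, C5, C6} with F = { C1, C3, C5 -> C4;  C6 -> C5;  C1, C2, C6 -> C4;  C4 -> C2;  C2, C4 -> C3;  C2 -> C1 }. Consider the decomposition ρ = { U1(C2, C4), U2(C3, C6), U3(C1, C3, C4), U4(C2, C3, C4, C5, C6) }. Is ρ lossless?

Yes

Chase test. Columns are C1, C2, C3, C4, C5, C6; row i has aⱼ where attribute j ∈ Ui, else bᵢⱼ.
Initial tableau (one row per fragment):
  row 1: b11 a2 b13 a4 b15 b16
  row 2: b21 b22 a3 b24 b25 a6
  row 3: a1 b32 a3 a4 b35 b36
  row 4: b41 a2 a3 a4 a5 a6
Rows 2 and 4 agree on C6; apply C6→C5 and equate their C5 entries.
Rows 1 and 3 agree on C4; apply C4→C2 and equate their C2 entries.
Rows 1 and 3 agree on C2, C4; apply C2, C4→C3 and equate their C3 entries.
Rows 1 and 3 agree on C2; apply C2→C1 and equate their C1 entries.
Rows 1 and 4 agree on C2; apply C2→C1 and equate their C1 entries.
Row 4 is now all distinguished symbols — the join is lossless.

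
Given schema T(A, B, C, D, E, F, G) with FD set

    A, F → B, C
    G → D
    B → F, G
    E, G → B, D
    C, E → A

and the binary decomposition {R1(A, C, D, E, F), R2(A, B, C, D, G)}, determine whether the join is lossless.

No

Common attributes: R1 ∩ R2 = {A, C, D}.
No dependency enlarges {A, C, D}, so (A, C, D)⁺ = {A, C, D}.
The closure contains neither all of R1 = {A, C, D, E, F} nor all of R2 = {A, B, C, D, G}, so the common attributes are not a superkey of either fragment. The join is lossy.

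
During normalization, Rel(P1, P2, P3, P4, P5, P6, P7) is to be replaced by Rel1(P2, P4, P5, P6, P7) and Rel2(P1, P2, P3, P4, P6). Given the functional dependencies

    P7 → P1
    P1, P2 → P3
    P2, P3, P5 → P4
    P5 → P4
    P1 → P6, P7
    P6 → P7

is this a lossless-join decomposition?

Common attributes: Rel1 ∩ Rel2 = {P2, P4, P6}.
Closure of {P2, P4, P6}: P6 → P7 applies, adding P7; P7 → P1 applies, adding P1; P1, P2 → P3 applies, adding P3. So (P2, P4, P6)⁺ = {P1, P2, P3, P4, P6, P7}.
This closure contains every attribute of Rel2, so Rel1 ∩ Rel2 → Rel2. The join is lossless.

Yes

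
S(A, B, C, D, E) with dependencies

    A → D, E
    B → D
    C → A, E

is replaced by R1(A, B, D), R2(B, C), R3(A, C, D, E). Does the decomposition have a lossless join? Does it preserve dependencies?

Lossless test (chase): Rows 1 and 3 agree on A; apply A→D, E and equate their D, E entries. Rows 1 and 2 agree on B; apply B→D and equate their D entries. Rows 2 and 3 agree on C; apply C→A, E and equate their A, E entries. Row 2 is now all distinguished symbols — the join is lossless.
Dependency preservation: every FD's attributes lie within a single fragment, so each can be enforced locally — preserved.

lossless and dependency-preserving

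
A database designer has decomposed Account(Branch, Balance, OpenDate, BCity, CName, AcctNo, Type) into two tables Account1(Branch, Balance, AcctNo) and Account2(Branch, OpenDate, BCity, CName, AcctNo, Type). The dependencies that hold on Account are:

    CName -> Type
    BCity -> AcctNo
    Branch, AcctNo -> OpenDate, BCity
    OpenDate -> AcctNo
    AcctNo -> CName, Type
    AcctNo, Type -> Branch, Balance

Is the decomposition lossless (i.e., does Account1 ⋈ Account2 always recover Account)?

Yes

Common attributes: Account1 ∩ Account2 = {Branch, AcctNo}.
Closure of {Branch, AcctNo}: Branch, AcctNo → OpenDate, BCity applies, adding OpenDate, BCity; AcctNo → CName, Type applies, adding CName, Type; AcctNo, Type → Branch, Balance applies, adding Balance. So (Branch, AcctNo)⁺ = {Branch, Balance, OpenDate, BCity, CName, AcctNo, Type}.
This closure contains every attribute of Account1, so Account1 ∩ Account2 → Account1. The join is lossless.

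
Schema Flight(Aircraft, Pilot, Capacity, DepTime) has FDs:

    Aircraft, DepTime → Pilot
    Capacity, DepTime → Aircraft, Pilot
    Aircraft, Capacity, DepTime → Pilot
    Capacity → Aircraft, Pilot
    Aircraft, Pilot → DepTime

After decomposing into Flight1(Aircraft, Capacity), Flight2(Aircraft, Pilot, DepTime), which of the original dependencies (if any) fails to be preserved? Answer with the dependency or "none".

Capacity → Aircraft, Pilot

Check Capacity → Aircraft, Pilot: no single fragment contains all of {Aircraft, Pilot, Capacity}, and the restricted closure of {Capacity} across the fragments never reaches {Aircraft, Pilot}.
Aircraft, DepTime → Pilot is preserved.
Capacity, DepTime → Aircraft, Pilot is preserved.
Aircraft, Capacity, DepTime → Pilot is preserved.
Aircraft, Pilot → DepTime is preserved.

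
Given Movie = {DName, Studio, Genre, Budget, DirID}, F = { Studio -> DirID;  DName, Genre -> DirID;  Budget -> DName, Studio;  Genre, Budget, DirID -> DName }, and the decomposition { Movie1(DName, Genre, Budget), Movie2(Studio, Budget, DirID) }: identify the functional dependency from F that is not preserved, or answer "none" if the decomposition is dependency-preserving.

Check DName, Genre → DirID: no single fragment contains all of {DName, Genre, DirID}, and the restricted closure of {DName, Genre} across the fragments never reaches {DirID}.
Studio → DirID is preserved.
Budget → DName, Studio is preserved.
Genre, Budget, DirID → DName is preserved.

DName, Genre -> DirID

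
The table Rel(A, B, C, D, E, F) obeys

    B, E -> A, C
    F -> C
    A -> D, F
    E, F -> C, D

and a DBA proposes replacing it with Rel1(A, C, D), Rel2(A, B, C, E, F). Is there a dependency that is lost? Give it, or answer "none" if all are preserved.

E, F -> C, D

Check E, F → C, D: no single fragment contains all of {C, D, E, F}, and the restricted closure of {E, F} across the fragments never reaches {C, D}.
B, E → A, C is preserved.
F → C is preserved.
A → D, F is preserved.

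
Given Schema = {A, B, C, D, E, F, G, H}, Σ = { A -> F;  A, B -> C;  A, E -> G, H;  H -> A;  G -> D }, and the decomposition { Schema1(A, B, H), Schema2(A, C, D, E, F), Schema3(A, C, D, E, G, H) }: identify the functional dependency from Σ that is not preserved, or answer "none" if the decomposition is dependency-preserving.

Check A, B → C: no single fragment contains all of {A, B, C}, and the restricted closure of {A, B} across the fragments never reaches {C}.
A → F is preserved.
A, E → G, H is preserved.
H → A is preserved.
G → D is preserved.

A, B -> C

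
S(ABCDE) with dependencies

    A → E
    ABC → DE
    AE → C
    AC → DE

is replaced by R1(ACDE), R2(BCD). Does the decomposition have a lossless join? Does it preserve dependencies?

lossy but dependency-preserving

Lossless test: (CD)⁺ = {CD}, which is a superkey of neither fragment — lossy.
Dependency preservation: ABC → DE is not contained in any single fragment, but the restricted closure of its left-hand side across the fragments still reaches the right-hand side; the remaining FDs each lie inside some fragment. All dependencies are preserved.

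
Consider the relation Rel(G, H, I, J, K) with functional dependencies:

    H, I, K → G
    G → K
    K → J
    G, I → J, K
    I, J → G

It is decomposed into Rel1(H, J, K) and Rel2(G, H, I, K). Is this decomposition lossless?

Common attributes: Rel1 ∩ Rel2 = {H, K}.
Closure of {H, K}: K → J applies, adding J. So (H, K)⁺ = {H, J, K}.
This closure contains every attribute of Rel1, so Rel1 ∩ Rel2 → Rel1. The join is lossless.

Yes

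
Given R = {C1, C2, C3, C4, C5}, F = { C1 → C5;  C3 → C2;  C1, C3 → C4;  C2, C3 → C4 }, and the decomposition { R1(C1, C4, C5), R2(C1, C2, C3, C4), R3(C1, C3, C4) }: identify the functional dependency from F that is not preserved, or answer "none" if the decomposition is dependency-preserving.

C1 → C5 lies within R1.
C3 → C2 lies within R2.
C1, C3 → C4 lies within R2.
C2, C3 → C4 lies within R2.
Every dependency is enforceable on the fragments, so the decomposition is dependency-preserving.

none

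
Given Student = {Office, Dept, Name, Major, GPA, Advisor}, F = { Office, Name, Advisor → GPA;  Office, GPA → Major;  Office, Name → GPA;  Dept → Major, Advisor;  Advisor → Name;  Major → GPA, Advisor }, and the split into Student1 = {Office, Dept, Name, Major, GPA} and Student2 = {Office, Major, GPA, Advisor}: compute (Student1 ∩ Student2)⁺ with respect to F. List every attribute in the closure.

Office, Name, Major, GPA, Advisor

Student1 ∩ Student2 = {Office, Major, GPA}.
Major → GPA, Advisor applies, adding Advisor
Advisor → Name applies, adding Name
Closure: {Office, Name, Major, GPA, Advisor}.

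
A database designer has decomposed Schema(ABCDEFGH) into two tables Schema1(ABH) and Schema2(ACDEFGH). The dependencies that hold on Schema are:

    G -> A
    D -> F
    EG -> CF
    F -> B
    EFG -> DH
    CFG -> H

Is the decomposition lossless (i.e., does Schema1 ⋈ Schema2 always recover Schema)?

Common attributes: Schema1 ∩ Schema2 = {AH}.
No dependency enlarges {AH}, so (AH)⁺ = {AH}.
The closure contains neither all of Schema1 = {ABH} nor all of Schema2 = {ACDEFGH}, so the common attributes are not a superkey of either fragment. The join is lossy.

No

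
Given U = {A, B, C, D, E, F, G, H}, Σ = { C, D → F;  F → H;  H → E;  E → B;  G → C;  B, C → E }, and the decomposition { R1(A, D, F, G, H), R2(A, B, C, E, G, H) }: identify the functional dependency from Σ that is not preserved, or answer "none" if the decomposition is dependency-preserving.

C, D → F

Check C, D → F: no single fragment contains all of {C, D, F}, and the restricted closure of {C, D} across the fragments never reaches {F}.
F → H is preserved.
H → E is preserved.
E → B is preserved.
G → C is preserved.
B, C → E is preserved.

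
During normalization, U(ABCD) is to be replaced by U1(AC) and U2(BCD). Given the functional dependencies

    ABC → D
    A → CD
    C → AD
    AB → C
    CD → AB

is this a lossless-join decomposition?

Yes

Common attributes: U1 ∩ U2 = {C}.
Closure of {C}: C → AD applies, adding AD; CD → AB applies, adding B. So (C)⁺ = {ABCD}.
This closure contains every attribute of U1, so U1 ∩ U2 → U1. The join is lossless.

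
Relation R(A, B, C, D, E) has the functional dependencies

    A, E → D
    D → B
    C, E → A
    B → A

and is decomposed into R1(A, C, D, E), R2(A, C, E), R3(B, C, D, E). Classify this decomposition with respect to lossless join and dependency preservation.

lossless but not dependency-preserving

Lossless test (chase): Rows 1 and 2 agree on A, E; apply A, E→D and equate their D entries. Rows 1 and 2 agree on D; apply D→B and equate their B entries. Rows 1 and 3 agree on D; apply D→B and equate their B entries. Rows 1 and 3 agree on C, E; apply C, E→A and equate their A entries. Row 1 is now all distinguished symbols — the join is lossless.
Dependency preservation: the restricted closure of {B} across the fragments never reaches {A}, so B → A cannot be enforced without a join — not preserved.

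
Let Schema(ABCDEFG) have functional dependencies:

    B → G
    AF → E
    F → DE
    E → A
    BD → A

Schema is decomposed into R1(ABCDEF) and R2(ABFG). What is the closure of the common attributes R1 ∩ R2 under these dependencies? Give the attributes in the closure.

ABDEFG

R1 ∩ R2 = {ABF}.
B → G applies, adding G
AF → E applies, adding E
F → DE applies, adding D
Closure: {ABDEFG}.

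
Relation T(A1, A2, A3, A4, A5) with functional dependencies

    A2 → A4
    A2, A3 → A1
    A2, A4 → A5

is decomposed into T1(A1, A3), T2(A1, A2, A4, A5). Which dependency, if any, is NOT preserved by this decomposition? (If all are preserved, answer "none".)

A2, A3 → A1

Check A2, A3 → A1: no single fragment contains all of {A1, A2, A3}, and the restricted closure of {A2, A3} across the fragments never reaches {A1}.
A2 → A4 is preserved.
A2, A4 → A5 is preserved.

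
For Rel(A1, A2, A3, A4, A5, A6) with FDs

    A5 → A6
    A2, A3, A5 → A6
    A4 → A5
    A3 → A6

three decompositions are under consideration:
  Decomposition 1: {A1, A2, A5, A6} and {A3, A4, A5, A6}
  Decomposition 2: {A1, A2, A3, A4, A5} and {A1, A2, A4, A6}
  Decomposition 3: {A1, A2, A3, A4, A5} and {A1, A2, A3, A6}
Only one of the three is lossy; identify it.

Decomposition 1

Decomposition 1: common = {A5, A6}, closure = {A5, A6} → lossy.
Decomposition 2: common = {A1, A2, A4}, closure = {A1, A2, A4, A5, A6} → lossless.
Decomposition 3: common = {A1, A2, A3}, closure = {A1, A2, A3, A6} → lossless.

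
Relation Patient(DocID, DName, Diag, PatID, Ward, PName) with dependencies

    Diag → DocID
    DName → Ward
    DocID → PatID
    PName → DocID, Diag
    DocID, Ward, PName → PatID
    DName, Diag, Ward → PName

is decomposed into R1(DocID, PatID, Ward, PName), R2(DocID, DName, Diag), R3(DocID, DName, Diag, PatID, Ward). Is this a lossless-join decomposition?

Chase test. Columns are DocID, DName, Diag, PatID, Ward, PName; row i has aⱼ where attribute j ∈ Ri, else bᵢⱼ.
Initial tableau (one row per fragment):
  row 1: a1 b12 b13 a4 a5 a6
  row 2: a1 a2 a3 b24 b25 b26
  row 3: a1 a2 a3 a4 a5 b36
Rows 2 and 3 agree on DName; apply DName→Ward and equate their Ward entries.
Rows 1 and 2 agree on DocID; apply DocID→PatID and equate their PatID entries.
Rows 2 and 3 agree on DName, Diag, Ward; apply DName, Diag, Ward→PName and equate their PName entries.
No row becomes fully distinguished — the join is lossy.

No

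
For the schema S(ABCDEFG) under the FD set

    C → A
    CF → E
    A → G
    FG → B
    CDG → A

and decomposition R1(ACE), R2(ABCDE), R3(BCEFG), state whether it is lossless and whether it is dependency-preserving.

lossy and not dependency-preserving

Lossless test (chase): Rows 1 and 3 agree on C; apply C→A and equate their A entries. Rows 1 and 2 agree on A; apply A→G and equate their G entries. Rows 1 and 3 agree on A; apply A→G and equate their G entries. No row becomes fully distinguished — the join is lossy.
Dependency preservation: the restricted closure of {A} across the fragments never reaches {G}, so A → G cannot be enforced without a join — not preserved.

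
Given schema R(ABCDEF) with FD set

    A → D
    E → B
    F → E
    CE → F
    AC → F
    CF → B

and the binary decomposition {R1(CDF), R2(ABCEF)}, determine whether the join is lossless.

Common attributes: R1 ∩ R2 = {CF}.
Closure of {CF}: F → E applies, adding E; CF → B applies, adding B. So (CF)⁺ = {BCEF}.
The closure contains neither all of R1 = {CDF} nor all of R2 = {ABCEF}, so the common attributes are not a superkey of either fragment. The join is lossy.

No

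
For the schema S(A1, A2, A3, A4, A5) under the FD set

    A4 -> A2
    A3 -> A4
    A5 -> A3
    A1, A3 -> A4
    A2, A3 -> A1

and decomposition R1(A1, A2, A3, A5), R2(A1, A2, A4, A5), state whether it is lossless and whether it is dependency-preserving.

Lossless test: (A1, A2, A5)⁺ = {A1, A2, A3, A4, A5}, which contains all of one fragment — lossless.
Dependency preservation: the restricted closure of {A3} across the fragments never reaches {A4}, so A3 → A4 cannot be enforced without a join — not preserved.

lossless but not dependency-preserving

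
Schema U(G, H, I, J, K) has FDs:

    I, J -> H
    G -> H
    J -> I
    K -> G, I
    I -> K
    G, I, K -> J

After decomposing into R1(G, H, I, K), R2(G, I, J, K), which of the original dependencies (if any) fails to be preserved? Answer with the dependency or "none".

I, J → H: restricted closure across fragments reaches H.
G → H lies within R1.
J → I lies within R2.
K → G, I lies within R1.
I → K lies within R1.
G, I, K → J lies within R2.
Every dependency is enforceable on the fragments, so the decomposition is dependency-preserving.

none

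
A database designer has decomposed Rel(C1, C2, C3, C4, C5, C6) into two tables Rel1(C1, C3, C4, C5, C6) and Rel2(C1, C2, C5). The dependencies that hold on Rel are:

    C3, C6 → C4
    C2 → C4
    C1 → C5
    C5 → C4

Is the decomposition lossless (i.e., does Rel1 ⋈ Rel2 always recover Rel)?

Common attributes: Rel1 ∩ Rel2 = {C1, C5}.
Closure of {C1, C5}: C5 → C4 applies, adding C4. So (C1, C5)⁺ = {C1, C4, C5}.
The closure contains neither all of Rel1 = {C1, C3, C4, C5, C6} nor all of Rel2 = {C1, C2, C5}, so the common attributes are not a superkey of either fragment. The join is lossy.

No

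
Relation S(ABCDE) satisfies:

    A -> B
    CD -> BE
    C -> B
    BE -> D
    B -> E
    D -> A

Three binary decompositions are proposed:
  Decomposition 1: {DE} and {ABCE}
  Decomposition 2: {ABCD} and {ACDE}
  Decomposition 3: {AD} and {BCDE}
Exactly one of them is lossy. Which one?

Decomposition 1: common = {E}, closure = {E} → lossy.
Decomposition 2: common = {ACD}, closure = {ABCDE} → lossless.
Decomposition 3: common = {D}, closure = {ABDE} → lossless.

Decomposition 1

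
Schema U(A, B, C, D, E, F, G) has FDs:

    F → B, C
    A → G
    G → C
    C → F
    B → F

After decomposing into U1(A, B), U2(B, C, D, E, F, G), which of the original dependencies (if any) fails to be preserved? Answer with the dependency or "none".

Check A → G: no single fragment contains all of {A, G}, and the restricted closure of {A} across the fragments never reaches {G}.
F → B, C is preserved.
G → C is preserved.
C → F is preserved.
B → F is preserved.

A → G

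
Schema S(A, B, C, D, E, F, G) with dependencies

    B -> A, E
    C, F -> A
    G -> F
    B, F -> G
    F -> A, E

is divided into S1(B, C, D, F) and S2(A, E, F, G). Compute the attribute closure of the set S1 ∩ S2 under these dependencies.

S1 ∩ S2 = {F}.
F → A, E applies, adding A, E
Closure: {A, E, F}.

A, E, F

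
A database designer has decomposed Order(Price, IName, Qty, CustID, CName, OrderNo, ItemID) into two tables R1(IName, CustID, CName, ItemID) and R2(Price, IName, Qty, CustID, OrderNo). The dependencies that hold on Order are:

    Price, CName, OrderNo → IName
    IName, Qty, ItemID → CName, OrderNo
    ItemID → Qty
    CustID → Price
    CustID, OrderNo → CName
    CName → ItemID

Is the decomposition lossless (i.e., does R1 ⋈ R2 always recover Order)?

No

Common attributes: R1 ∩ R2 = {IName, CustID}.
Closure of {IName, CustID}: CustID → Price applies, adding Price. So (IName, CustID)⁺ = {Price, IName, CustID}.
The closure contains neither all of R1 = {IName, CustID, CName, ItemID} nor all of R2 = {Price, IName, Qty, CustID, OrderNo}, so the common attributes are not a superkey of either fragment. The join is lossy.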